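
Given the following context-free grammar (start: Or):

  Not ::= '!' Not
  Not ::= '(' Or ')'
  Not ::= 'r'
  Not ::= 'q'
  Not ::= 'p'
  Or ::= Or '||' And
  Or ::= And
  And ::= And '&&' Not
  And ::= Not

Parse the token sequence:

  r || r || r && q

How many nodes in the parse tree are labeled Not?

4

[Or [Or [Or [And [Not r]]] || [And [Not r]]] || [And [And [Not r]] && [Not q]]]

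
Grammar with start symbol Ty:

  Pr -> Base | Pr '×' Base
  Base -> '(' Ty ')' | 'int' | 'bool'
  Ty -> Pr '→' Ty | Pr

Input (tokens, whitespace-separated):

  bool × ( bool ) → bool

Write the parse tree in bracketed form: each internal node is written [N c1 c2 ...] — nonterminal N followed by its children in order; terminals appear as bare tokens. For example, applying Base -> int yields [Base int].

[Ty [Pr [Pr [Base bool]] × [Base ( [Ty [Pr [Base bool]]] )]] → [Ty [Pr [Base bool]]]]

Ty
Pr → Ty
Pr × Base → Ty
Base × Base → Ty
bool × Base → Ty
bool × ( Ty ) → Ty
bool × ( Pr ) → Ty
bool × ( Base ) → Ty
bool × ( bool ) → Ty
bool × ( bool ) → Pr
bool × ( bool ) → Base
bool × ( bool ) → bool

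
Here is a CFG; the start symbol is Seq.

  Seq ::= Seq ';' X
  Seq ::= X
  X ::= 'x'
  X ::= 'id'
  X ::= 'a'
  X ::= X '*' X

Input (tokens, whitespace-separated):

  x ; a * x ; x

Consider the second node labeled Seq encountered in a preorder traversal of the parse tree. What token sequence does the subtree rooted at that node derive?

x ; a * x

[Seq [Seq [Seq [X x]] ; [X [X a] * [X x]]] ; [X x]]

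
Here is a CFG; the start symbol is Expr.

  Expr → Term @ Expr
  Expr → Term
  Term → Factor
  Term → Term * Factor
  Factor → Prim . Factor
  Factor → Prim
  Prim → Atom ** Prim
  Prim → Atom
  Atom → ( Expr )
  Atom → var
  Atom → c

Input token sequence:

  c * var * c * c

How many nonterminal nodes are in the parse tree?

[Expr [Term [Term [Term [Term [Factor [Prim [Atom c]]]] * [Factor [Prim [Atom var]]]] * [Factor [Prim [Atom c]]]] * [Factor [Prim [Atom c]]]]]

17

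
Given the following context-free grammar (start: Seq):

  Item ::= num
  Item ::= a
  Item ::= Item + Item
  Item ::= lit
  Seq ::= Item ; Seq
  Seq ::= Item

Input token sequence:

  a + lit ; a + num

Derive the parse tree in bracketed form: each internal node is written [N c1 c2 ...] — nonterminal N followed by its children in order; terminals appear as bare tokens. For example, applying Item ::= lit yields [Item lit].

[Seq [Item [Item a] + [Item lit]] ; [Seq [Item [Item a] + [Item num]]]]

Seq
Item ; Seq
Item + Item ; Seq
a + Item ; Seq
a + lit ; Seq
a + lit ; Item
a + lit ; Item + Item
a + lit ; a + Item
a + lit ; a + num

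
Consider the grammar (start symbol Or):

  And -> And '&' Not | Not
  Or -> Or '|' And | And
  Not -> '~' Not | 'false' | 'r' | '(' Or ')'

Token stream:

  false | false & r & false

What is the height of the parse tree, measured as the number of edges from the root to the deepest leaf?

[Or [Or [And [Not false]]] | [And [And [And [Not false]] & [Not r]] & [Not false]]]

5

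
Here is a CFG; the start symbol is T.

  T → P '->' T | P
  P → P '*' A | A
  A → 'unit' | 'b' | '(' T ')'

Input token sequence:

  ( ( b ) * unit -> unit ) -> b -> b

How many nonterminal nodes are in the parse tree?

[T [P [A ( [T [P [P [A ( [T [P [A b]]] )]] * [A unit]] -> [T [P [A unit]]]] )]] -> [T [P [A b]] -> [T [P [A b]]]]]

20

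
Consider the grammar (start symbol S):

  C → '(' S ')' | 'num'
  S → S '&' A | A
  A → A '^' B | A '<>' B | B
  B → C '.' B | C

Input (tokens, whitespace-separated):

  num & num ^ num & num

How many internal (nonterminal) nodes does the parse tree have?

15

[S [S [S [A [B [C num]]]] & [A [A [B [C num]]] ^ [B [C num]]]] & [A [B [C num]]]]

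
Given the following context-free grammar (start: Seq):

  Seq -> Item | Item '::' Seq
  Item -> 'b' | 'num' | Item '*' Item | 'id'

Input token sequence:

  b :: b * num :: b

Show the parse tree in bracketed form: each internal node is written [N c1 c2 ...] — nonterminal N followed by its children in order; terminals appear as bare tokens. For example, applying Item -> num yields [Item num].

[Seq [Item b] :: [Seq [Item [Item b] * [Item num]] :: [Seq [Item b]]]]

Seq
Item :: Seq
b :: Seq
b :: Item :: Seq
b :: Item * Item :: Seq
b :: b * Item :: Seq
b :: b * num :: Seq
b :: b * num :: Item
b :: b * num :: b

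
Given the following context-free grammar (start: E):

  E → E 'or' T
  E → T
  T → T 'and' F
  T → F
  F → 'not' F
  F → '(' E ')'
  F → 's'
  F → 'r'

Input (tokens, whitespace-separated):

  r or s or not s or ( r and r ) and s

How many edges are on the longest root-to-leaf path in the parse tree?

8

[E [E [E [E [T [F r]]] or [T [F s]]] or [T [F not [F s]]]] or [T [T [F ( [E [T [T [F r]] and [F r]]] )]] and [F s]]]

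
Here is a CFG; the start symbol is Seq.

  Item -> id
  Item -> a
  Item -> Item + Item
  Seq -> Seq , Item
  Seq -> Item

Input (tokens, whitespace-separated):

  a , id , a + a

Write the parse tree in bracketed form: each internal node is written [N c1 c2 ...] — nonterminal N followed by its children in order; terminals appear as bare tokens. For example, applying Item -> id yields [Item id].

Seq
Seq , Item
Seq , Item , Item
Item , Item , Item
a , Item , Item
a , id , Item
a , id , Item + Item
a , id , a + Item
a , id , a + a

[Seq [Seq [Seq [Item a]] , [Item id]] , [Item [Item a] + [Item a]]]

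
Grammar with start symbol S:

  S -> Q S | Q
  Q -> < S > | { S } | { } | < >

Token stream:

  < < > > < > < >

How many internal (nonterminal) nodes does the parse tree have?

8

[S [Q < [S [Q < >]] >] [S [Q < >] [S [Q < >]]]]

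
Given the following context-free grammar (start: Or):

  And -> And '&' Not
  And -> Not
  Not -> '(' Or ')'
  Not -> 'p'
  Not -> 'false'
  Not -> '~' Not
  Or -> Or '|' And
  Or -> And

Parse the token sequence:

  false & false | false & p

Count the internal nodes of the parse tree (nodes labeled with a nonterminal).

10

[Or [Or [And [And [Not false]] & [Not false]]] | [And [And [Not false]] & [Not p]]]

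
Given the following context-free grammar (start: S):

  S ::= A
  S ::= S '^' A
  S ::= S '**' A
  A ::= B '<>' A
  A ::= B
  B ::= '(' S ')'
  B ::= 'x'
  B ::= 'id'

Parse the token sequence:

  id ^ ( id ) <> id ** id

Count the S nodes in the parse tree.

4

[S [S [S [A [B id]]] ^ [A [B ( [S [A [B id]]] )] <> [A [B id]]]] ** [A [B id]]]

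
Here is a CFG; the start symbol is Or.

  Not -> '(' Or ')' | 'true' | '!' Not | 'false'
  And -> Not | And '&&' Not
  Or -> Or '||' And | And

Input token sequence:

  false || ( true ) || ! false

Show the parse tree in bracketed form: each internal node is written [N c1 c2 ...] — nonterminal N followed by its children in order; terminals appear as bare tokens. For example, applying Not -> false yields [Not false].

Or
Or || And
Or || And || And
And || And || And
Not || And || And
false || And || And
false || Not || And
false || ( Or ) || And
false || ( And ) || And
false || ( Not ) || And
false || ( true ) || And
false || ( true ) || Not
false || ( true ) || ! Not
false || ( true ) || ! false

[Or [Or [Or [And [Not false]]] || [And [Not ( [Or [And [Not true]]] )]]] || [And [Not ! [Not false]]]]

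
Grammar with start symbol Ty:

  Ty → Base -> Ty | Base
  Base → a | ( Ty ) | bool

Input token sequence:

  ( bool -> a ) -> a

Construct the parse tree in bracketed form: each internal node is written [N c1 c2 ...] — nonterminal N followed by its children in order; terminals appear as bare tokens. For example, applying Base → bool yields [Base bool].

Ty
Base -> Ty
( Ty ) -> Ty
( Base -> Ty ) -> Ty
( bool -> Ty ) -> Ty
( bool -> Base ) -> Ty
( bool -> a ) -> Ty
( bool -> a ) -> Base
( bool -> a ) -> a

[Ty [Base ( [Ty [Base bool] -> [Ty [Base a]]] )] -> [Ty [Base a]]]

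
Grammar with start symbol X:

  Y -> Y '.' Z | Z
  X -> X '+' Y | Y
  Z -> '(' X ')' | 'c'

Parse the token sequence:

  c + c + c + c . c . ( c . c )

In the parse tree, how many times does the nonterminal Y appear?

[X [X [X [X [Y [Z c]]] + [Y [Z c]]] + [Y [Z c]]] + [Y [Y [Y [Z c]] . [Z c]] . [Z ( [X [Y [Y [Z c]] . [Z c]]] )]]]

8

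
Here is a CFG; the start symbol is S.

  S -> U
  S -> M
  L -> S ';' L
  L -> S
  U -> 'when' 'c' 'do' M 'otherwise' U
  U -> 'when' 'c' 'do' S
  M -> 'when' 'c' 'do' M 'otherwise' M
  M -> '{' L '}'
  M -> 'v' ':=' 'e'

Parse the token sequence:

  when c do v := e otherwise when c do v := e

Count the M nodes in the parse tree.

2

[S [U when c do [M v := e] otherwise [U when c do [S [M v := e]]]]]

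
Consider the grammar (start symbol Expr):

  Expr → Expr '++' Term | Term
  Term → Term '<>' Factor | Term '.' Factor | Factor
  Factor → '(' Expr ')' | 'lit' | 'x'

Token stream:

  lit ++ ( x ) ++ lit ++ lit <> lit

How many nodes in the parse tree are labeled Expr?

5

[Expr [Expr [Expr [Expr [Term [Factor lit]]] ++ [Term [Factor ( [Expr [Term [Factor x]]] )]]] ++ [Term [Factor lit]]] ++ [Term [Term [Factor lit]] <> [Factor lit]]]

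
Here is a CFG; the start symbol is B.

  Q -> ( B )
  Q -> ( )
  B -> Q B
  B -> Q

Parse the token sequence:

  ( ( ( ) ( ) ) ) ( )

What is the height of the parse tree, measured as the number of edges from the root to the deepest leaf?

7

[B [Q ( [B [Q ( [B [Q ( )] [B [Q ( )]]] )]] )] [B [Q ( )]]]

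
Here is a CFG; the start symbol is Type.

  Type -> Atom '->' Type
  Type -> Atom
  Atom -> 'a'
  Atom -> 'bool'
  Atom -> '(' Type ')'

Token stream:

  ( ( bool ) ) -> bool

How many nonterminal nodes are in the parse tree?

8

[Type [Atom ( [Type [Atom ( [Type [Atom bool]] )]] )] -> [Type [Atom bool]]]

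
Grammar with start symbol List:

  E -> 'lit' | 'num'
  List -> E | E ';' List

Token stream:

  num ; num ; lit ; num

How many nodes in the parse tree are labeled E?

4

[List [E num] ; [List [E num] ; [List [E lit] ; [List [E num]]]]]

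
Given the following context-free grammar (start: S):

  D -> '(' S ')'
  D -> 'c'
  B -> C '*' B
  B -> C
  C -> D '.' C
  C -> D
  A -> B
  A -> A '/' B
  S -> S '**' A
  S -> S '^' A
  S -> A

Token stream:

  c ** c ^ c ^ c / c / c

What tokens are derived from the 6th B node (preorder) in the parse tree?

c

[S [S [S [S [A [B [C [D c]]]]] ** [A [B [C [D c]]]]] ^ [A [B [C [D c]]]]] ^ [A [A [A [B [C [D c]]]] / [B [C [D c]]]] / [B [C [D c]]]]]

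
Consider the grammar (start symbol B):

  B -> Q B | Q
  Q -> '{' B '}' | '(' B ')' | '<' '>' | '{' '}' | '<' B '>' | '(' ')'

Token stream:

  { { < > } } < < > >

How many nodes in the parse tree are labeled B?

5

[B [Q { [B [Q { [B [Q < >]] }]] }] [B [Q < [B [Q < >]] >]]]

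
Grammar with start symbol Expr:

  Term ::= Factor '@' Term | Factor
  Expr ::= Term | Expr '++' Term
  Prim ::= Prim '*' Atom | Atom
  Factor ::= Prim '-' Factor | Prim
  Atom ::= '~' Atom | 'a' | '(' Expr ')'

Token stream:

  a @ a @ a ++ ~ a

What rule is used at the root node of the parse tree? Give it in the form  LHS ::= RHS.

Expr ::= Expr '++' Term

[Expr [Expr [Term [Factor [Prim [Atom a]]] @ [Term [Factor [Prim [Atom a]]] @ [Term [Factor [Prim [Atom a]]]]]]] ++ [Term [Factor [Prim [Atom ~ [Atom a]]]]]]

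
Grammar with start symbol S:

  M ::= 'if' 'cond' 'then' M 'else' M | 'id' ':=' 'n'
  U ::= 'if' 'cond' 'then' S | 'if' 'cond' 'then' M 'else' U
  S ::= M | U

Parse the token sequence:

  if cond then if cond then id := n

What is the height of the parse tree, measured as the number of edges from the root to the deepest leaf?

6

[S [U if cond then [S [U if cond then [S [M id := n]]]]]]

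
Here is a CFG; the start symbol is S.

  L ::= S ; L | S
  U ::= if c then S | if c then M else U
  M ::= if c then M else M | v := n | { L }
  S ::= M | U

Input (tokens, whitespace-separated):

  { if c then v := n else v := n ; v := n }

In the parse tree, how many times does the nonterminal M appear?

5

[S [M { [L [S [M if c then [M v := n] else [M v := n]]] ; [L [S [M v := n]]]] }]]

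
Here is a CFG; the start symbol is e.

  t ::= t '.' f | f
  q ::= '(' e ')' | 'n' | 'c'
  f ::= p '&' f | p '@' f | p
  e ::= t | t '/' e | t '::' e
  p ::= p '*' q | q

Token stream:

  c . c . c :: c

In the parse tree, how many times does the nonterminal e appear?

2

[e [t [t [t [f [p [q c]]]] . [f [p [q c]]]] . [f [p [q c]]]] :: [e [t [f [p [q c]]]]]]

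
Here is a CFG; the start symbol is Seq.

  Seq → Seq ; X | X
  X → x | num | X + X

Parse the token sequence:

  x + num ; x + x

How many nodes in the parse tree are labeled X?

[Seq [Seq [X [X x] + [X num]]] ; [X [X x] + [X x]]]

6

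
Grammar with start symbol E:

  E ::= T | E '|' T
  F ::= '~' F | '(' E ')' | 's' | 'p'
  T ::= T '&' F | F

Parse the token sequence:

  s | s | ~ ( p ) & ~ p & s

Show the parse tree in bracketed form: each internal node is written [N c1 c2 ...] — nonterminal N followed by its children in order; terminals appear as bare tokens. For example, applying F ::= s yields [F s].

[E [E [E [T [F s]]] | [T [F s]]] | [T [T [T [F ~ [F ( [E [T [F p]]] )]]] & [F ~ [F p]]] & [F s]]]

E
E | T
E | T | T
T | T | T
F | T | T
s | T | T
s | F | T
s | s | T
s | s | T & F
s | s | T & F & F
s | s | F & F & F
s | s | ~ F & F & F
s | s | ~ ( E ) & F & F
s | s | ~ ( T ) & F & F
s | s | ~ ( F ) & F & F
s | s | ~ ( p ) & F & F
s | s | ~ ( p ) & ~ F & F
s | s | ~ ( p ) & ~ p & F
s | s | ~ ( p ) & ~ p & s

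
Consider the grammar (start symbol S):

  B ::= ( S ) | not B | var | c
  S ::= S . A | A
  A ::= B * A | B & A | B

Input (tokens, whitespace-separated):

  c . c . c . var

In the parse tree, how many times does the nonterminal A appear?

[S [S [S [S [A [B c]]] . [A [B c]]] . [A [B c]]] . [A [B var]]]

4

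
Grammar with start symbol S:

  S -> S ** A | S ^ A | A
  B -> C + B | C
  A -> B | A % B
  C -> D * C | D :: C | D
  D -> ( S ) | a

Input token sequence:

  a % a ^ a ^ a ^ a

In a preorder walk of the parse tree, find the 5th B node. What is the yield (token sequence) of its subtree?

[S [S [S [S [A [A [B [C [D a]]]] % [B [C [D a]]]]] ^ [A [B [C [D a]]]]] ^ [A [B [C [D a]]]]] ^ [A [B [C [D a]]]]]

a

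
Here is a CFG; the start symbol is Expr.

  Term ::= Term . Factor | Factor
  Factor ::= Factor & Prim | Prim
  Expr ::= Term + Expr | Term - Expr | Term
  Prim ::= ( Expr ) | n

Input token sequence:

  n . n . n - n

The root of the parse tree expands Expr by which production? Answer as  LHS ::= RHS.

Expr ::= Term - Expr

[Expr [Term [Term [Term [Factor [Prim n]]] . [Factor [Prim n]]] . [Factor [Prim n]]] - [Expr [Term [Factor [Prim n]]]]]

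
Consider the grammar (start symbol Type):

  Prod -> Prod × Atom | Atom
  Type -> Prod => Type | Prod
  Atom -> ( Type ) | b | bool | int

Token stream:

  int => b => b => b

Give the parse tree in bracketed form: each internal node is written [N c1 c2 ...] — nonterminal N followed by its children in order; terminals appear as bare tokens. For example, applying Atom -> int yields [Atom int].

[Type [Prod [Atom int]] => [Type [Prod [Atom b]] => [Type [Prod [Atom b]] => [Type [Prod [Atom b]]]]]]

Type
Prod => Type
Atom => Type
int => Type
int => Prod => Type
int => Atom => Type
int => b => Type
int => b => Prod => Type
int => b => Atom => Type
int => b => b => Type
int => b => b => Prod
int => b => b => Atom
int => b => b => b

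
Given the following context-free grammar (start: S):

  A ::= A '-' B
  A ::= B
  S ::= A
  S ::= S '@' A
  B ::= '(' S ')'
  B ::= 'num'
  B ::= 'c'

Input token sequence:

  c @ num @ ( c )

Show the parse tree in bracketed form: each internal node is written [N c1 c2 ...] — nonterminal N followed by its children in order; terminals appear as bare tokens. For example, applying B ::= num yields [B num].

[S [S [S [A [B c]]] @ [A [B num]]] @ [A [B ( [S [A [B c]]] )]]]

S
S @ A
S @ A @ A
A @ A @ A
B @ A @ A
c @ A @ A
c @ B @ A
c @ num @ A
c @ num @ B
c @ num @ ( S )
c @ num @ ( A )
c @ num @ ( B )
c @ num @ ( c )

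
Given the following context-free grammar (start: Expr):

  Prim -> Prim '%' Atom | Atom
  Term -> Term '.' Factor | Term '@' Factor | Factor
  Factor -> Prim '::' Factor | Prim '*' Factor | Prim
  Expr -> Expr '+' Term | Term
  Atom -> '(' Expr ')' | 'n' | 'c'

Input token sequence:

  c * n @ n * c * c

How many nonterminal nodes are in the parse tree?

18

[Expr [Term [Term [Factor [Prim [Atom c]] * [Factor [Prim [Atom n]]]]] @ [Factor [Prim [Atom n]] * [Factor [Prim [Atom c]] * [Factor [Prim [Atom c]]]]]]]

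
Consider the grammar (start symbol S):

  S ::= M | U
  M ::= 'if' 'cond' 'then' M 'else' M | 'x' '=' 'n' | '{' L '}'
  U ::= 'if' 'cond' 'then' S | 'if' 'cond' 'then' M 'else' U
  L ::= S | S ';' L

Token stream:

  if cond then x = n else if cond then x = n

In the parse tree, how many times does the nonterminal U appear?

[S [U if cond then [M x = n] else [U if cond then [S [M x = n]]]]]

2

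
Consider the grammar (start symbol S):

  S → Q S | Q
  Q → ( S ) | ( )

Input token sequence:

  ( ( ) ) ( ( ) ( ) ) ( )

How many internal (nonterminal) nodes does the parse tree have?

[S [Q ( [S [Q ( )]] )] [S [Q ( [S [Q ( )] [S [Q ( )]]] )] [S [Q ( )]]]]

12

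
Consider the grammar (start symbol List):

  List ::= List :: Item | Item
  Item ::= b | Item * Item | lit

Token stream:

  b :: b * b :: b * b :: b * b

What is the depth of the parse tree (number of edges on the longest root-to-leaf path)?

[List [List [List [List [Item b]] :: [Item [Item b] * [Item b]]] :: [Item [Item b] * [Item b]]] :: [Item [Item b] * [Item b]]]

5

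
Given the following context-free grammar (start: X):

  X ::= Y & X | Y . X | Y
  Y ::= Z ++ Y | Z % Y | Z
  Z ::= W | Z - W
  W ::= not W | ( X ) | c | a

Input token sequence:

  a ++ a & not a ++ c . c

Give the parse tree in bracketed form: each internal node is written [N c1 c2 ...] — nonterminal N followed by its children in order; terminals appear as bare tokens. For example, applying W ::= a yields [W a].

[X [Y [Z [W a]] ++ [Y [Z [W a]]]] & [X [Y [Z [W not [W a]]] ++ [Y [Z [W c]]]] . [X [Y [Z [W c]]]]]]

X
Y & X
Z ++ Y & X
W ++ Y & X
a ++ Y & X
a ++ Z & X
a ++ W & X
a ++ a & X
a ++ a & Y . X
a ++ a & Z ++ Y . X
a ++ a & W ++ Y . X
a ++ a & not W ++ Y . X
a ++ a & not a ++ Y . X
a ++ a & not a ++ Z . X
a ++ a & not a ++ W . X
a ++ a & not a ++ c . X
a ++ a & not a ++ c . Y
a ++ a & not a ++ c . Z
a ++ a & not a ++ c . W
a ++ a & not a ++ c . c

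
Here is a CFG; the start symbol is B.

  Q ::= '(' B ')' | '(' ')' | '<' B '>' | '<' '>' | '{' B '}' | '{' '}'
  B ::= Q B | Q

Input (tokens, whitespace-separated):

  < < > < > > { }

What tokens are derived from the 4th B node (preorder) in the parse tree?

[B [Q < [B [Q < >] [B [Q < >]]] >] [B [Q { }]]]

{ }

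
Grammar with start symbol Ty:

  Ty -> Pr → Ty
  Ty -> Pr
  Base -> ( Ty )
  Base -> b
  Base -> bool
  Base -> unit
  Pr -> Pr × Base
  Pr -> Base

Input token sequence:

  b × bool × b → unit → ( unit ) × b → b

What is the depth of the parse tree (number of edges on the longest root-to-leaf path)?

9

[Ty [Pr [Pr [Pr [Base b]] × [Base bool]] × [Base b]] → [Ty [Pr [Base unit]] → [Ty [Pr [Pr [Base ( [Ty [Pr [Base unit]]] )]] × [Base b]] → [Ty [Pr [Base b]]]]]]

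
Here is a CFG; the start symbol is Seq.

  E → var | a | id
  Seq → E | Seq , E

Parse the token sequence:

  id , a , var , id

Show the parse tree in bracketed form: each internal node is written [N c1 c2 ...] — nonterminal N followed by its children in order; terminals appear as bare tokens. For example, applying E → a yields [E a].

[Seq [Seq [Seq [Seq [E id]] , [E a]] , [E var]] , [E id]]

Seq
Seq , E
Seq , E , E
Seq , E , E , E
E , E , E , E
id , E , E , E
id , a , E , E
id , a , var , E
id , a , var , id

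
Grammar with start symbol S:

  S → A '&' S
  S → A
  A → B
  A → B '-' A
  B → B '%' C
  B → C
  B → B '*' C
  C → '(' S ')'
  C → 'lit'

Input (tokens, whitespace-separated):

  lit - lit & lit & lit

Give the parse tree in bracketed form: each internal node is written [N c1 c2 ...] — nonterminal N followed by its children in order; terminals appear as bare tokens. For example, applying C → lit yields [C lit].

S
A & S
B - A & S
C - A & S
lit - A & S
lit - B & S
lit - C & S
lit - lit & S
lit - lit & A & S
lit - lit & B & S
lit - lit & C & S
lit - lit & lit & S
lit - lit & lit & A
lit - lit & lit & B
lit - lit & lit & C
lit - lit & lit & lit

[S [A [B [C lit]] - [A [B [C lit]]]] & [S [A [B [C lit]]] & [S [A [B [C lit]]]]]]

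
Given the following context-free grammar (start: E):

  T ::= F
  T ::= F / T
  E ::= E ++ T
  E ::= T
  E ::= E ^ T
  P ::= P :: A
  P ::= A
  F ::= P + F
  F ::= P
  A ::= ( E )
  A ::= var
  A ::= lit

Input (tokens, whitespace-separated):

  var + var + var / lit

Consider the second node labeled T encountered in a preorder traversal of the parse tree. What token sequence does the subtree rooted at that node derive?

[E [T [F [P [A var]] + [F [P [A var]] + [F [P [A var]]]]] / [T [F [P [A lit]]]]]]

lit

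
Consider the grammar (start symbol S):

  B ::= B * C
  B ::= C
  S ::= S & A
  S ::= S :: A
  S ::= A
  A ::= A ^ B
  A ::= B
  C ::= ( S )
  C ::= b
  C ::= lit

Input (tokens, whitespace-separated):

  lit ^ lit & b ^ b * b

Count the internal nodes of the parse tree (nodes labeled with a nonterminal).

16

[S [S [A [A [B [C lit]]] ^ [B [C lit]]]] & [A [A [B [C b]]] ^ [B [B [C b]] * [C b]]]]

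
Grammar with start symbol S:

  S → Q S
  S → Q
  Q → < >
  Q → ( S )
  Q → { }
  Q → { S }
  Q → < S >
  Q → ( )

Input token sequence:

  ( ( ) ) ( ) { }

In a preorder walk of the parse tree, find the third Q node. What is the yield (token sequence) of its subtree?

[S [Q ( [S [Q ( )]] )] [S [Q ( )] [S [Q { }]]]]

( )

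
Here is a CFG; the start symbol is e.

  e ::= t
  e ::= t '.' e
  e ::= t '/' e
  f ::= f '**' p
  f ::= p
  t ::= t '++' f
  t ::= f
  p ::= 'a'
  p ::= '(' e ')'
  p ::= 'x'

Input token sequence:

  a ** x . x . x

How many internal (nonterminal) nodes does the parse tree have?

[e [t [f [f [p a]] ** [p x]]] . [e [t [f [p x]]] . [e [t [f [p x]]]]]]

14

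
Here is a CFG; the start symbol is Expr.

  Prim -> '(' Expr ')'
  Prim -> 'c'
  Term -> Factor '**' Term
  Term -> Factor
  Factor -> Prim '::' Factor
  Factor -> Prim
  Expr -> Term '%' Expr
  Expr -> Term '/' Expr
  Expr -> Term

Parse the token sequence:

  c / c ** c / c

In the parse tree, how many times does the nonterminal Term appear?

[Expr [Term [Factor [Prim c]]] / [Expr [Term [Factor [Prim c]] ** [Term [Factor [Prim c]]]] / [Expr [Term [Factor [Prim c]]]]]]

4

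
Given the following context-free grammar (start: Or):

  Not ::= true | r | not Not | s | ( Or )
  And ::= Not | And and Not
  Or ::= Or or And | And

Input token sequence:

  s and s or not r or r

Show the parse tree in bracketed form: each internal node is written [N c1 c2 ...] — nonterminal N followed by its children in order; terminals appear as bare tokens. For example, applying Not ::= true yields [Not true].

[Or [Or [Or [And [And [Not s]] and [Not s]]] or [And [Not not [Not r]]]] or [And [Not r]]]

Or
Or or And
Or or And or And
And or And or And
And and Not or And or And
Not and Not or And or And
s and Not or And or And
s and s or And or And
s and s or Not or And
s and s or not Not or And
s and s or not r or And
s and s or not r or Not
s and s or not r or r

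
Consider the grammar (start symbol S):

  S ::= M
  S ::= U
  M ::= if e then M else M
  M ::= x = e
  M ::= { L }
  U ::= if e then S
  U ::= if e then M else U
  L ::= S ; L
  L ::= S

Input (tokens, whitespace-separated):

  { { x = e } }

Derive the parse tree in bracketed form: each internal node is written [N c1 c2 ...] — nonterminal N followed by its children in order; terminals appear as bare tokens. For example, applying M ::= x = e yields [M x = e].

[S [M { [L [S [M { [L [S [M x = e]]] }]]] }]]

S
M
{ L }
{ S }
{ M }
{ { L } }
{ { S } }
{ { M } }
{ { x = e } }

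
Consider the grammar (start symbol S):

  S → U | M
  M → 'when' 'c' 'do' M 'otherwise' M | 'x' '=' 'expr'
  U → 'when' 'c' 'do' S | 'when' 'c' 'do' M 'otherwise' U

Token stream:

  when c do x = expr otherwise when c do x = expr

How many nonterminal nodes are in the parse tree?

[S [U when c do [M x = expr] otherwise [U when c do [S [M x = expr]]]]]

6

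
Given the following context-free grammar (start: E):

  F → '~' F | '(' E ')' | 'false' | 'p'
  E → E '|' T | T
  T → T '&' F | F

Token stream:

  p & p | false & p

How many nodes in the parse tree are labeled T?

4

[E [E [T [T [F p]] & [F p]]] | [T [T [F false]] & [F p]]]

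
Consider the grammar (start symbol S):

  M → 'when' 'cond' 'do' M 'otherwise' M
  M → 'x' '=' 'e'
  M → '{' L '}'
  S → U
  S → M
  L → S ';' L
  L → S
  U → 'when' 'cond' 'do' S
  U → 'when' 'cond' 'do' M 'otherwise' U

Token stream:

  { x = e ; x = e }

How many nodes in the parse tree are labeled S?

[S [M { [L [S [M x = e]] ; [L [S [M x = e]]]] }]]

3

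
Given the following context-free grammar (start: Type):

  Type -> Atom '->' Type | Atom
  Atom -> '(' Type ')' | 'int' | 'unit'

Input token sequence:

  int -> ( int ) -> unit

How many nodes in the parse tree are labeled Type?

[Type [Atom int] -> [Type [Atom ( [Type [Atom int]] )] -> [Type [Atom unit]]]]

4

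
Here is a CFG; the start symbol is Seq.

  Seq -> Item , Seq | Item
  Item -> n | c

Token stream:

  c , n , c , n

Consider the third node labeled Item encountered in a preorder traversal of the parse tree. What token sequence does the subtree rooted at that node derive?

[Seq [Item c] , [Seq [Item n] , [Seq [Item c] , [Seq [Item n]]]]]

c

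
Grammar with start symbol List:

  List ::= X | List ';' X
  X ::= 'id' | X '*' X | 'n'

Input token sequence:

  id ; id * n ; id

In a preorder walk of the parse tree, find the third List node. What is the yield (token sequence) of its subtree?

id

[List [List [List [X id]] ; [X [X id] * [X n]]] ; [X id]]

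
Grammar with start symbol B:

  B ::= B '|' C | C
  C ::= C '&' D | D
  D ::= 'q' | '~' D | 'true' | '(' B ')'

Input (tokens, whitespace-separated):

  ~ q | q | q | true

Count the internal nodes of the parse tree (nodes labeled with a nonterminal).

13

[B [B [B [B [C [D ~ [D q]]]] | [C [D q]]] | [C [D q]]] | [C [D true]]]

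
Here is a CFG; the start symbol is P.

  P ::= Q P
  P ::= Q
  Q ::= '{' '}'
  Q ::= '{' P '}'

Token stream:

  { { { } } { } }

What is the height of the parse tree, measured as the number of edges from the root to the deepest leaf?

[P [Q { [P [Q { [P [Q { }]] }] [P [Q { }]]] }]]

6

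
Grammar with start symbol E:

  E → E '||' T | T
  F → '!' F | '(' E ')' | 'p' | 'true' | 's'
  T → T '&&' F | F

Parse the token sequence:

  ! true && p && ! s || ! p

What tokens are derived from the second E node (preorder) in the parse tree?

! true && p && ! s

[E [E [T [T [T [F ! [F true]]] && [F p]] && [F ! [F s]]]] || [T [F ! [F p]]]]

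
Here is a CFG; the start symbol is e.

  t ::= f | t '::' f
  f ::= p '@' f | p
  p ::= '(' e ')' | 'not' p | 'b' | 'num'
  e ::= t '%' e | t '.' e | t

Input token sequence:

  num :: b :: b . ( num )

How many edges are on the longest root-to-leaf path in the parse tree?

[e [t [t [t [f [p num]]] :: [f [p b]]] :: [f [p b]]] . [e [t [f [p ( [e [t [f [p num]]]] )]]]]]

9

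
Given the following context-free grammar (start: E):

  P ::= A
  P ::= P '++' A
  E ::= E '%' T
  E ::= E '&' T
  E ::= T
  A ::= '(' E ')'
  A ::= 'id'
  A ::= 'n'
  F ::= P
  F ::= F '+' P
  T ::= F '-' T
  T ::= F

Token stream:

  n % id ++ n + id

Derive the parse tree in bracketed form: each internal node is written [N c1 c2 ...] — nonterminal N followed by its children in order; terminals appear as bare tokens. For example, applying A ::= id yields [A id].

[E [E [T [F [P [A n]]]]] % [T [F [F [P [P [A id]] ++ [A n]]] + [P [A id]]]]]

E
E % T
T % T
F % T
P % T
A % T
n % T
n % F
n % F + P
n % P + P
n % P ++ A + P
n % A ++ A + P
n % id ++ A + P
n % id ++ n + P
n % id ++ n + A
n % id ++ n + id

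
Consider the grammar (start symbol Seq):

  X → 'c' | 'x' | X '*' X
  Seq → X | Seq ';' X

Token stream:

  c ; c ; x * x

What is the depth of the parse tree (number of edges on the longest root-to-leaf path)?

[Seq [Seq [Seq [X c]] ; [X c]] ; [X [X x] * [X x]]]

4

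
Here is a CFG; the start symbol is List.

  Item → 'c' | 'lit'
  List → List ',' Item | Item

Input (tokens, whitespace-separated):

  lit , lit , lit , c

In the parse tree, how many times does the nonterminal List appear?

4

[List [List [List [List [Item lit]] , [Item lit]] , [Item lit]] , [Item c]]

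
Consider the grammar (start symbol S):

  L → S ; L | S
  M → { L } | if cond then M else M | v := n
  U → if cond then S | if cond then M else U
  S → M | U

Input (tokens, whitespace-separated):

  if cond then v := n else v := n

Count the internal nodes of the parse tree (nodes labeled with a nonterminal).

4

[S [M if cond then [M v := n] else [M v := n]]]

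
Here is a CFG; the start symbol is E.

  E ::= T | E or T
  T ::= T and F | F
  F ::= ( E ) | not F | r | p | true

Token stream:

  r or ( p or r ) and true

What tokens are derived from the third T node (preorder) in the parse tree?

[E [E [T [F r]]] or [T [T [F ( [E [E [T [F p]]] or [T [F r]]] )]] and [F true]]]

( p or r )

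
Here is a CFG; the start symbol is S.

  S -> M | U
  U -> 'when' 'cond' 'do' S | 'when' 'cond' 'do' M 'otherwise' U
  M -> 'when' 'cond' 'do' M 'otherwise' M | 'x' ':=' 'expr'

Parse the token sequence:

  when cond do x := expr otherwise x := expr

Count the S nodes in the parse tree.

[S [M when cond do [M x := expr] otherwise [M x := expr]]]

1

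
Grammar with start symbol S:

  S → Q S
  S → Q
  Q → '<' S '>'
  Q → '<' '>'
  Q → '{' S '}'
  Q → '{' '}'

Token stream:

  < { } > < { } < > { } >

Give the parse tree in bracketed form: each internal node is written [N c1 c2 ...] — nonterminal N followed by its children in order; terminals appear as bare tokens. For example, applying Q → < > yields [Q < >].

S
Q S
< S > S
< Q > S
< { } > S
< { } > Q
< { } > < S >
< { } > < Q S >
< { } > < { } S >
< { } > < { } Q S >
< { } > < { } < > S >
< { } > < { } < > Q >
< { } > < { } < > { } >

[S [Q < [S [Q { }]] >] [S [Q < [S [Q { }] [S [Q < >] [S [Q { }]]]] >]]]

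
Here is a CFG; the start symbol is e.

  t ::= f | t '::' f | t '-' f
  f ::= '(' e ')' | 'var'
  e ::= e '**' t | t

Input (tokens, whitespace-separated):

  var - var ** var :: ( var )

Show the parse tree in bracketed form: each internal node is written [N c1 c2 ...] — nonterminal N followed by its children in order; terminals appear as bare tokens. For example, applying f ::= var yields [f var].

e
e ** t
t ** t
t - f ** t
f - f ** t
var - f ** t
var - var ** t
var - var ** t :: f
var - var ** f :: f
var - var ** var :: f
var - var ** var :: ( e )
var - var ** var :: ( t )
var - var ** var :: ( f )
var - var ** var :: ( var )

[e [e [t [t [f var]] - [f var]]] ** [t [t [f var]] :: [f ( [e [t [f var]]] )]]]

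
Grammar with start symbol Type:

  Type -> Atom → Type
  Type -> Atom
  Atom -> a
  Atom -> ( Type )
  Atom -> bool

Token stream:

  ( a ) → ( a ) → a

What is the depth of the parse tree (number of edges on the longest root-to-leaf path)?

[Type [Atom ( [Type [Atom a]] )] → [Type [Atom ( [Type [Atom a]] )] → [Type [Atom a]]]]

5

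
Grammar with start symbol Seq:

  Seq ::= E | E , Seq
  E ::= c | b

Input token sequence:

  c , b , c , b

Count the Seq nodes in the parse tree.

4

[Seq [E c] , [Seq [E b] , [Seq [E c] , [Seq [E b]]]]]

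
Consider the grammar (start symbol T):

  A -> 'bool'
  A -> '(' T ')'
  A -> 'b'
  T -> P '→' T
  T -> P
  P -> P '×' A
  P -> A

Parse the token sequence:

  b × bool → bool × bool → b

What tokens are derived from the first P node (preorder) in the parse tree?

b × bool

[T [P [P [A b]] × [A bool]] → [T [P [P [A bool]] × [A bool]] → [T [P [A b]]]]]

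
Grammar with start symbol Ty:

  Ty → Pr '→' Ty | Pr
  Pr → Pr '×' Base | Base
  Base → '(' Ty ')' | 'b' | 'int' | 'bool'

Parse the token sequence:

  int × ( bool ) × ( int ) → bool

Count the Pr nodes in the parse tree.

6

[Ty [Pr [Pr [Pr [Base int]] × [Base ( [Ty [Pr [Base bool]]] )]] × [Base ( [Ty [Pr [Base int]]] )]] → [Ty [Pr [Base bool]]]]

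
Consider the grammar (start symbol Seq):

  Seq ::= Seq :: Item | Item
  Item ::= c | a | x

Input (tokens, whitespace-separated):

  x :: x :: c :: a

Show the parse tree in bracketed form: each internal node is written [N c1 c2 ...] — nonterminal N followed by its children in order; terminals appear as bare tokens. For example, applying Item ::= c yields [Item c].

Seq
Seq :: Item
Seq :: Item :: Item
Seq :: Item :: Item :: Item
Item :: Item :: Item :: Item
x :: Item :: Item :: Item
x :: x :: Item :: Item
x :: x :: c :: Item
x :: x :: c :: a

[Seq [Seq [Seq [Seq [Item x]] :: [Item x]] :: [Item c]] :: [Item a]]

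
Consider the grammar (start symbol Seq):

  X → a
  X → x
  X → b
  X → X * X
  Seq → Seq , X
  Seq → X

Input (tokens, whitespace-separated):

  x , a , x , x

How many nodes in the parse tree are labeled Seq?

4

[Seq [Seq [Seq [Seq [X x]] , [X a]] , [X x]] , [X x]]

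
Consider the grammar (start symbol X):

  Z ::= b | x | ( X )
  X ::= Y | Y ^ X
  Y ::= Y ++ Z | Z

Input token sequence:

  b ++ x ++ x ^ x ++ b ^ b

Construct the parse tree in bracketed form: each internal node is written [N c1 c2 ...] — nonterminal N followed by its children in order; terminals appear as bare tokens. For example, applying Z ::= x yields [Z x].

X
Y ^ X
Y ++ Z ^ X
Y ++ Z ++ Z ^ X
Z ++ Z ++ Z ^ X
b ++ Z ++ Z ^ X
b ++ x ++ Z ^ X
b ++ x ++ x ^ X
b ++ x ++ x ^ Y ^ X
b ++ x ++ x ^ Y ++ Z ^ X
b ++ x ++ x ^ Z ++ Z ^ X
b ++ x ++ x ^ x ++ Z ^ X
b ++ x ++ x ^ x ++ b ^ X
b ++ x ++ x ^ x ++ b ^ Y
b ++ x ++ x ^ x ++ b ^ Z
b ++ x ++ x ^ x ++ b ^ b

[X [Y [Y [Y [Z b]] ++ [Z x]] ++ [Z x]] ^ [X [Y [Y [Z x]] ++ [Z b]] ^ [X [Y [Z b]]]]]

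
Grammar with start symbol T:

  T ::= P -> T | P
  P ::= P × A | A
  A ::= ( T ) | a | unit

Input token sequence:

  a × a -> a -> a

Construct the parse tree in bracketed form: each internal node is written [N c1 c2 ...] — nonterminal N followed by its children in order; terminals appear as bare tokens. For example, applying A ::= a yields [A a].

T
P -> T
P × A -> T
A × A -> T
a × A -> T
a × a -> T
a × a -> P -> T
a × a -> A -> T
a × a -> a -> T
a × a -> a -> P
a × a -> a -> A
a × a -> a -> a

[T [P [P [A a]] × [A a]] -> [T [P [A a]] -> [T [P [A a]]]]]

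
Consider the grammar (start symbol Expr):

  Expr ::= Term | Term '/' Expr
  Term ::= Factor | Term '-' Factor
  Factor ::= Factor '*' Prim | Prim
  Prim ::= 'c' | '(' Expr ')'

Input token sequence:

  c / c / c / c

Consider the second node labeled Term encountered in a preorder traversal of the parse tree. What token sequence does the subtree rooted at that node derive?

[Expr [Term [Factor [Prim c]]] / [Expr [Term [Factor [Prim c]]] / [Expr [Term [Factor [Prim c]]] / [Expr [Term [Factor [Prim c]]]]]]]

c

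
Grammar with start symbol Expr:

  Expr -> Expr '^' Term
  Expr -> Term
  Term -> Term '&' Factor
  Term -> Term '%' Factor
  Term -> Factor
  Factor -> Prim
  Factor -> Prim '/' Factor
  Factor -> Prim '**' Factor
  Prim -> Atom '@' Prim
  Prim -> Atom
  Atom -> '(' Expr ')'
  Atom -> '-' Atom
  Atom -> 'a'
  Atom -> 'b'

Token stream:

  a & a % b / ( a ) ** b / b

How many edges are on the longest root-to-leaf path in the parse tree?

11

[Expr [Term [Term [Term [Factor [Prim [Atom a]]]] & [Factor [Prim [Atom a]]]] % [Factor [Prim [Atom b]] / [Factor [Prim [Atom ( [Expr [Term [Factor [Prim [Atom a]]]]] )]] ** [Factor [Prim [Atom b]] / [Factor [Prim [Atom b]]]]]]]]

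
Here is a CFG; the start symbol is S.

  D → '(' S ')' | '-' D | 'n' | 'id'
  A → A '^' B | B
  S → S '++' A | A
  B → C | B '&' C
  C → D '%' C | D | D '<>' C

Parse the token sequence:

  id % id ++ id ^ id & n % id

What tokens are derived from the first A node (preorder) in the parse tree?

[S [S [A [B [C [D id] % [C [D id]]]]]] ++ [A [A [B [C [D id]]]] ^ [B [B [C [D id]]] & [C [D n] % [C [D id]]]]]]

id % id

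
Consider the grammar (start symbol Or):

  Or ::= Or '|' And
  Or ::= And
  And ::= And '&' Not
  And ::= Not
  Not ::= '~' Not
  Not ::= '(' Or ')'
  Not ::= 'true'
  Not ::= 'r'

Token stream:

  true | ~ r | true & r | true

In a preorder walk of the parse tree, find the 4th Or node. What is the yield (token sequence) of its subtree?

true

[Or [Or [Or [Or [And [Not true]]] | [And [Not ~ [Not r]]]] | [And [And [Not true]] & [Not r]]] | [And [Not true]]]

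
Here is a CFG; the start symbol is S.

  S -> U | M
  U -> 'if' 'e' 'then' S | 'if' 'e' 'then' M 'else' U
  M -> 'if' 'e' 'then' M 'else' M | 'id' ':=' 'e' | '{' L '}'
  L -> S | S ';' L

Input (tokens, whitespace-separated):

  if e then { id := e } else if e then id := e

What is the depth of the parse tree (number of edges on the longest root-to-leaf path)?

6

[S [U if e then [M { [L [S [M id := e]]] }] else [U if e then [S [M id := e]]]]]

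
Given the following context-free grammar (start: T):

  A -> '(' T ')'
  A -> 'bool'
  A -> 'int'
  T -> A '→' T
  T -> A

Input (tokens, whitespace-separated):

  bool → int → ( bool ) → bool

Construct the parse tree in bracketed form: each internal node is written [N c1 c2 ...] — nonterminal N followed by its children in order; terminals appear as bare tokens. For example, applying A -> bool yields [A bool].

T
A → T
bool → T
bool → A → T
bool → int → T
bool → int → A → T
bool → int → ( T ) → T
bool → int → ( A ) → T
bool → int → ( bool ) → T
bool → int → ( bool ) → A
bool → int → ( bool ) → bool

[T [A bool] → [T [A int] → [T [A ( [T [A bool]] )] → [T [A bool]]]]]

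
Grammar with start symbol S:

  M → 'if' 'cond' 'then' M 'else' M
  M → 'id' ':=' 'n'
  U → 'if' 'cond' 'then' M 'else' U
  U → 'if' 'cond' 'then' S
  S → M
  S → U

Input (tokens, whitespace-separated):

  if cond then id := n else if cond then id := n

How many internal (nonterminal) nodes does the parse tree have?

[S [U if cond then [M id := n] else [U if cond then [S [M id := n]]]]]

6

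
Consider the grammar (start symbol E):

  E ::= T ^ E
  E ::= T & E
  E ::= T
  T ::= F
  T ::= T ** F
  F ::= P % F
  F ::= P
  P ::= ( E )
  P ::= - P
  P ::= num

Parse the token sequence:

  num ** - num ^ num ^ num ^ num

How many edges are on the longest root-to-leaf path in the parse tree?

7

[E [T [T [F [P num]]] ** [F [P - [P num]]]] ^ [E [T [F [P num]]] ^ [E [T [F [P num]]] ^ [E [T [F [P num]]]]]]]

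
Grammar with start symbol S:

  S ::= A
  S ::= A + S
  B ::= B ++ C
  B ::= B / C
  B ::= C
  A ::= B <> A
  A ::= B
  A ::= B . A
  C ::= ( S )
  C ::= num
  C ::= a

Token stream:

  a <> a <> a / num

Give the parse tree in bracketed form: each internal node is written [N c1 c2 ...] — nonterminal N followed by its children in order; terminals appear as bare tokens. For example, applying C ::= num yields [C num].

S
A
B <> A
C <> A
a <> A
a <> B <> A
a <> C <> A
a <> a <> A
a <> a <> B
a <> a <> B / C
a <> a <> C / C
a <> a <> a / C
a <> a <> a / num

[S [A [B [C a]] <> [A [B [C a]] <> [A [B [B [C a]] / [C num]]]]]]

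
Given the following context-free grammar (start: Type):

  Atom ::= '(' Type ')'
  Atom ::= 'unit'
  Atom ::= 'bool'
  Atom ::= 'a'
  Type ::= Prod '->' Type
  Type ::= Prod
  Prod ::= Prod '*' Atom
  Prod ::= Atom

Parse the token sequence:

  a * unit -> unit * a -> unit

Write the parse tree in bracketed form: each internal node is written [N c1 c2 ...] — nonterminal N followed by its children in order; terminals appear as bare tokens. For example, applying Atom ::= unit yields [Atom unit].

Type
Prod -> Type
Prod * Atom -> Type
Atom * Atom -> Type
a * Atom -> Type
a * unit -> Type
a * unit -> Prod -> Type
a * unit -> Prod * Atom -> Type
a * unit -> Atom * Atom -> Type
a * unit -> unit * Atom -> Type
a * unit -> unit * a -> Type
a * unit -> unit * a -> Prod
a * unit -> unit * a -> Atom
a * unit -> unit * a -> unit

[Type [Prod [Prod [Atom a]] * [Atom unit]] -> [Type [Prod [Prod [Atom unit]] * [Atom a]] -> [Type [Prod [Atom unit]]]]]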